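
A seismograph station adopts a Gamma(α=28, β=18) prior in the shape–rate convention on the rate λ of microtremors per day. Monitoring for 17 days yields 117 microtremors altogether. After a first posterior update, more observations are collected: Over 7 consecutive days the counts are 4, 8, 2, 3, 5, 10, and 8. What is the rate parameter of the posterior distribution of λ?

Total count 117 over total exposure 17 days.
After the first batch: Gamma(28 + 117, 18 + 17) = Gamma(145, 35).
Total count: 4 + 8 + 2 + 3 + 5 + 10 + 8 = 40.
Total exposure: 7 days.
After the second batch: Gamma(145 + 40, 35 + 7) = Gamma(185, 42).

42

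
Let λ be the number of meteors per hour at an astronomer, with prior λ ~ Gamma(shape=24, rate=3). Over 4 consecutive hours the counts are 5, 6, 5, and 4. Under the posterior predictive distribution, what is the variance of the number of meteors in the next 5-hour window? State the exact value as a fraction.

Total count: 5 + 6 + 5 + 4 = 20.
Total exposure: 4 hours.
Conjugate update: add total count to the shape and total exposure to the rate, giving Gamma(44, 7).
The posterior predictive for a window of length T is Negative Binomial with variance T·α'·(β'+T)/β'² = 5·44·12/49 = 2640/49.

2640/49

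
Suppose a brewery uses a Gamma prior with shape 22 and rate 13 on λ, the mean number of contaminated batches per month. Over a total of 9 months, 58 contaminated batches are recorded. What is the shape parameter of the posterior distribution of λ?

Total count 58 over total exposure 9 months.
Posterior: α' = 22 + 58 = 80, β' = 13 + 9 = 22.

80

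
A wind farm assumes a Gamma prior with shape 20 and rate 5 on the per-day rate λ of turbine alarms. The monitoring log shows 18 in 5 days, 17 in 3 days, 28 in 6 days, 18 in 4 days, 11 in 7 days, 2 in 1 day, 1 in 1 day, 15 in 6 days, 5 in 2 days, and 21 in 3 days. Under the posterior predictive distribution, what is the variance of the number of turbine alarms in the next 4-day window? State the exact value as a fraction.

29328/1849

Total count: 18 + 17 + 28 + 18 + 11 + 2 + 1 + 15 + 5 + 21 = 136.
Total exposure: 5 + 3 + 6 + 4 + 7 + 1 + 1 + 6 + 2 + 3 = 38 days.
Conjugate update: add total count to the shape and total exposure to the rate, giving Gamma(156, 43).
The posterior predictive for a window of length T is Negative Binomial with variance T·α'·(β'+T)/β'² = 4·156·47/1849 = 29328/1849.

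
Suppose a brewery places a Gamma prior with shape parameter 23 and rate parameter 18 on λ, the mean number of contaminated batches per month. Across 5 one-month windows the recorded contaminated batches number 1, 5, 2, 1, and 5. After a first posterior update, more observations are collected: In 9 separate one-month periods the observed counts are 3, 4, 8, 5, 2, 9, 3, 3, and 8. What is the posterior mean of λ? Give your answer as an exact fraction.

Total count: 1 + 5 + 2 + 1 + 5 = 14.
Total exposure: 5 months.
After the first batch: Gamma(23 + 14, 18 + 5) = Gamma(37, 23).
Total count: 3 + 4 + 8 + 5 + 2 + 9 + 3 + 3 + 8 = 45.
Total exposure: 9 months.
After the second batch: Gamma(37 + 45, 23 + 9) = Gamma(82, 32).
Posterior mean = α'/β' = 82/32 = 41/16.

41/16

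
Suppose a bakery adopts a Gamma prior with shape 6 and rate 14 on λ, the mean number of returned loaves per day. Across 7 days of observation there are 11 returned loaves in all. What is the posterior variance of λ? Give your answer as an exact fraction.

Total count 11 over total exposure 7 days.
Conjugate update: add total count to the shape and total exposure to the rate, giving Gamma(17, 21).
Posterior variance = α'/β'² = 17/441.

17/441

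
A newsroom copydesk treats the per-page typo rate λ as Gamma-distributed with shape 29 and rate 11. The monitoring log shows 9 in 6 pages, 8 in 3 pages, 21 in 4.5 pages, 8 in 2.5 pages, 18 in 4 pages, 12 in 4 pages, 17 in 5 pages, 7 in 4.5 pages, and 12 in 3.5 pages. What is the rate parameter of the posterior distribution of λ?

48

Total count: 9 + 8 + 21 + 8 + 18 + 12 + 17 + 7 + 12 = 112.
Total exposure: 6 + 3 + 4.5 + 2.5 + 4 + 4 + 5 + 4.5 + 3.5 = 37 pages.
Gamma(α, β) with Poisson data over total exposure Σt gives posterior Gamma(α+Σx, β+Σt) = Gamma(141, 48).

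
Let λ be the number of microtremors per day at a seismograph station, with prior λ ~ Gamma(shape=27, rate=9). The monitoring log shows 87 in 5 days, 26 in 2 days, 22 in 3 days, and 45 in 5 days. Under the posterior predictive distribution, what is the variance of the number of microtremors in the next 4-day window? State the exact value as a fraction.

161/4

Total count: 87 + 26 + 22 + 45 = 180.
Total exposure: 5 + 2 + 3 + 5 = 15 days.
Posterior: α' = 27 + 180 = 207, β' = 9 + 15 = 24.
The posterior predictive for a window of length T is Negative Binomial with variance T·α'·(β'+T)/β'² = 4·207·28/576 = 161/4.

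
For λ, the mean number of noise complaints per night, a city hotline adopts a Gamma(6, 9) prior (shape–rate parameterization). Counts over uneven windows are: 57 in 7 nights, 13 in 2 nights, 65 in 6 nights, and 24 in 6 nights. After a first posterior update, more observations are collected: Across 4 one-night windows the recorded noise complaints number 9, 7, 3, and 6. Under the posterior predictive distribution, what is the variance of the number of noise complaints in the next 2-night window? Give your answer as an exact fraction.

Total count: 57 + 13 + 65 + 24 = 159.
Total exposure: 7 + 2 + 6 + 6 = 21 nights.
After the first batch: Gamma(6 + 159, 9 + 21) = Gamma(165, 30).
Total count: 9 + 7 + 3 + 6 = 25.
Total exposure: 4 nights.
After the second batch: Gamma(165 + 25, 30 + 4) = Gamma(190, 34).
The posterior predictive for a window of length T is Negative Binomial with variance T·α'·(β'+T)/β'² = 2·190·36/1156 = 3420/289.

3420/289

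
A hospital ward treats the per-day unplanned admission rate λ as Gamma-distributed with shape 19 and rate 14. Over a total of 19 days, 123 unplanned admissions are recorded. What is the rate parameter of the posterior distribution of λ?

Total count 123 over total exposure 19 days.
The Gamma prior is conjugate for the Poisson rate, so λ | data ~ Gamma(19+123, 14+19) = Gamma(142, 33).

33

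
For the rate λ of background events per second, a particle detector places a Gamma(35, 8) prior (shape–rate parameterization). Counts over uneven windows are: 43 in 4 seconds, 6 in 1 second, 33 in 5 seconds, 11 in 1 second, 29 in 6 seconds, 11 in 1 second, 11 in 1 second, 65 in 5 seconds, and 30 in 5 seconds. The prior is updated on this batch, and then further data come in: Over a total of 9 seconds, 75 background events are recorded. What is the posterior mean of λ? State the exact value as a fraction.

Total count: 43 + 6 + 33 + 11 + 29 + 11 + 11 + 65 + 30 = 239.
Total exposure: 4 + 1 + 5 + 1 + 6 + 1 + 1 + 5 + 5 = 29 seconds.
After the first batch: Gamma(35 + 239, 8 + 29) = Gamma(274, 37).
Total count 75 over total exposure 9 seconds.
After the second batch: Gamma(274 + 75, 37 + 9) = Gamma(349, 46).
Posterior mean = α'/β' = 349/46.

349/46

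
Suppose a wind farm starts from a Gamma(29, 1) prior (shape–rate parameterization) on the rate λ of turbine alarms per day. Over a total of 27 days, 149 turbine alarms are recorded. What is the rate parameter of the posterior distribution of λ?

28

Total count 149 over total exposure 27 days.
Gamma(α, β) with Poisson data over total exposure Σt gives posterior Gamma(α+Σx, β+Σt) = Gamma(178, 28).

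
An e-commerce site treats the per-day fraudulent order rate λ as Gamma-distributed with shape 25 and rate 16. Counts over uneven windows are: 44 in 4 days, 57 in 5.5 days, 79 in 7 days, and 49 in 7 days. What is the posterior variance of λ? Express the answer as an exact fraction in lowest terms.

1016/6241

Total count: 44 + 57 + 79 + 49 = 229.
Total exposure: 4 + 5.5 + 7 + 7 = 23.5 days.
By Gamma–Poisson conjugacy, the posterior is Gamma(α + Σx, β + Σt) = Gamma(25 + 229, 16 + 23.5) = Gamma(254, 79/2).
Posterior variance = α'/β'² = 254/(6241/4) = 1016/6241.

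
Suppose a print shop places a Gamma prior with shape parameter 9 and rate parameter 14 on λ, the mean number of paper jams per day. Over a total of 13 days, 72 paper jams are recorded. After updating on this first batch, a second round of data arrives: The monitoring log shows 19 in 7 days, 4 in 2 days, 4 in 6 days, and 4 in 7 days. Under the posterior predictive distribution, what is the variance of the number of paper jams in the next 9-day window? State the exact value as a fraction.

8352/343

Total count 72 over total exposure 13 days.
After the first batch: Gamma(9 + 72, 14 + 13) = Gamma(81, 27).
Total count: 19 + 4 + 4 + 4 = 31.
Total exposure: 7 + 2 + 6 + 7 = 22 days.
After the second batch: Gamma(81 + 31, 27 + 22) = Gamma(112, 49).
The posterior predictive for a window of length T is Negative Binomial with variance T·α'·(β'+T)/β'² = 9·112·58/2401 = 8352/343.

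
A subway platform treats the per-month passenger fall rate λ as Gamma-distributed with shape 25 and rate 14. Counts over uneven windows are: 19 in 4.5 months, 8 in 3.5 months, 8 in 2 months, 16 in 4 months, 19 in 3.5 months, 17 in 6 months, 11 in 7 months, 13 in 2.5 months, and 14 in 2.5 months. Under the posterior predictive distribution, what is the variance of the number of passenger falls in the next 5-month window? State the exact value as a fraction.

Total count: 19 + 8 + 8 + 16 + 19 + 17 + 11 + 13 + 14 = 125.
Total exposure: 4.5 + 3.5 + 2 + 4 + 3.5 + 6 + 7 + 2.5 + 2.5 = 35.5 months.
Conjugate update: add total count to the shape and total exposure to the rate, giving Gamma(150, 99/2).
The posterior predictive for a window of length T is Negative Binomial with variance T·α'·(β'+T)/β'² = 5·150·(109/2)/(9801/4) = 54500/3267.

54500/3267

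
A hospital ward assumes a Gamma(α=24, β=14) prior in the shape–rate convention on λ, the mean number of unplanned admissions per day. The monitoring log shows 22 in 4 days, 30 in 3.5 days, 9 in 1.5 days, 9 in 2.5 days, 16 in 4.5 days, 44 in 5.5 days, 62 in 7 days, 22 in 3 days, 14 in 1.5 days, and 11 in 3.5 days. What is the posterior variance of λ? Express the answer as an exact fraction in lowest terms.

1052/10201

Total count: 22 + 30 + 9 + 9 + 16 + 44 + 62 + 22 + 14 + 11 = 239.
Total exposure: 4 + 3.5 + 1.5 + 2.5 + 4.5 + 5.5 + 7 + 3 + 1.5 + 3.5 = 36.5 days.
Gamma(α, β) with Poisson data over total exposure Σt gives posterior Gamma(α+Σx, β+Σt) = Gamma(263, 101/2).
Posterior variance = α'/β'² = 263/(10201/4) = 1052/10201.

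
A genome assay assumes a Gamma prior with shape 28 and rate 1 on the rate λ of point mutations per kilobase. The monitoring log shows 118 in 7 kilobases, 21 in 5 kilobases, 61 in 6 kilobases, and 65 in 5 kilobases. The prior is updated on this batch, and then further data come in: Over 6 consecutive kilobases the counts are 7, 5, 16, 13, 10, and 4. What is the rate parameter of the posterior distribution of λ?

Total count: 118 + 21 + 61 + 65 = 265.
Total exposure: 7 + 5 + 6 + 5 = 23 kilobases.
After the first batch: Gamma(28 + 265, 1 + 23) = Gamma(293, 24).
Total count: 7 + 5 + 16 + 13 + 10 + 4 = 55.
Total exposure: 6 kilobases.
After the second batch: Gamma(293 + 55, 24 + 6) = Gamma(348, 30).

30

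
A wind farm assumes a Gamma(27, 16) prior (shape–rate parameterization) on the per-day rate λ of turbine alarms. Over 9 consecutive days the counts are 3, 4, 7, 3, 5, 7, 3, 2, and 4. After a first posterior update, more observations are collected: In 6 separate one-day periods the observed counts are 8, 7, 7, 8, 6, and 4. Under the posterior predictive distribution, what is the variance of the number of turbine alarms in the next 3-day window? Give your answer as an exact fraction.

10710/961

Total count: 3 + 4 + 7 + 3 + 5 + 7 + 3 + 2 + 4 = 38.
Total exposure: 9 days.
After the first batch: Gamma(27 + 38, 16 + 9) = Gamma(65, 25).
Total count: 8 + 7 + 7 + 8 + 6 + 4 = 40.
Total exposure: 6 days.
After the second batch: Gamma(65 + 40, 25 + 6) = Gamma(105, 31).
The posterior predictive for a window of length T is Negative Binomial with variance T·α'·(β'+T)/β'² = 3·105·34/961 = 10710/961.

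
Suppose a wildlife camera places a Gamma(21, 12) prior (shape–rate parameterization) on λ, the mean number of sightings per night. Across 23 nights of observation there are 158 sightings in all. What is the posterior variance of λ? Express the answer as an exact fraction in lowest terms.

179/1225

Total count 158 over total exposure 23 nights.
Gamma(α, β) with Poisson data over total exposure Σt gives posterior Gamma(α+Σx, β+Σt) = Gamma(179, 35).
Posterior variance = α'/β'² = 179/1225.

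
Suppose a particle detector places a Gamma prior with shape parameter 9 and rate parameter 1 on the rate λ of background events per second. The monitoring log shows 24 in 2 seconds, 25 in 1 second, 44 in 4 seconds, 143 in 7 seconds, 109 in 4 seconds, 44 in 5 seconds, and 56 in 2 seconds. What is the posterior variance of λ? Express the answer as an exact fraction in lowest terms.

227/338

Total count: 24 + 25 + 44 + 143 + 109 + 44 + 56 = 445.
Total exposure: 2 + 1 + 4 + 7 + 4 + 5 + 2 = 25 seconds.
The Gamma prior is conjugate for the Poisson rate, so λ | data ~ Gamma(9+445, 1+25) = Gamma(454, 26).
Posterior variance = α'/β'² = 454/676 = 227/338.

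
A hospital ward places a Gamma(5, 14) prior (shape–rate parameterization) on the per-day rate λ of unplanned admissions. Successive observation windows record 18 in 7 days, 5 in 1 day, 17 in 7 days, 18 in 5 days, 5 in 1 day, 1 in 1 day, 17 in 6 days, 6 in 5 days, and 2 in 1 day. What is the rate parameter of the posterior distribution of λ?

48

Total count: 18 + 5 + 17 + 18 + 5 + 1 + 17 + 6 + 2 = 89.
Total exposure: 7 + 1 + 7 + 5 + 1 + 1 + 6 + 5 + 1 = 34 days.
Conjugate update: add total count to the shape and total exposure to the rate, giving Gamma(94, 48).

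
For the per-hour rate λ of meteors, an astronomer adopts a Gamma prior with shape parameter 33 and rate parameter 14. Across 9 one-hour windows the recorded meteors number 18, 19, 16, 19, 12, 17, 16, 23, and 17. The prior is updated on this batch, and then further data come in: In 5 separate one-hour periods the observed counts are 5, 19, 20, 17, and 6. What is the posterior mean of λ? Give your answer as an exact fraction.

257/28

Total count: 18 + 19 + 16 + 19 + 12 + 17 + 16 + 23 + 17 = 157.
Total exposure: 9 hours.
After the first batch: Gamma(33 + 157, 14 + 9) = Gamma(190, 23).
Total count: 5 + 19 + 20 + 17 + 6 = 67.
Total exposure: 5 hours.
After the second batch: Gamma(190 + 67, 23 + 5) = Gamma(257, 28).
Posterior mean = α'/β' = 257/28.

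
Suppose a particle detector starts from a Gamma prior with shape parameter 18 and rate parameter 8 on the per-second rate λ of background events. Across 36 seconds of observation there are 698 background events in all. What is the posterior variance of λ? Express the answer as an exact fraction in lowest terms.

179/484

Total count 698 over total exposure 36 seconds.
Conjugate update: add total count to the shape and total exposure to the rate, giving Gamma(716, 44).
Posterior variance = α'/β'² = 716/1936 = 179/484.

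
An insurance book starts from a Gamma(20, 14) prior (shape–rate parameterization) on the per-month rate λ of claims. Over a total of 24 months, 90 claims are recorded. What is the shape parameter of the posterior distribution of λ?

Total count 90 over total exposure 24 months.
The Gamma prior is conjugate for the Poisson rate, so λ | data ~ Gamma(20+90, 14+24) = Gamma(110, 38).

110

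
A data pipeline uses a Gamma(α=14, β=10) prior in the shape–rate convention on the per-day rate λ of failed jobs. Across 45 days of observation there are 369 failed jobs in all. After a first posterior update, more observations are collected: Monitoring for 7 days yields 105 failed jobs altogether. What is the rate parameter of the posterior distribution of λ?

62

Total count 369 over total exposure 45 days.
After the first batch: Gamma(14 + 369, 10 + 45) = Gamma(383, 55).
Total count 105 over total exposure 7 days.
After the second batch: Gamma(383 + 105, 55 + 7) = Gamma(488, 62).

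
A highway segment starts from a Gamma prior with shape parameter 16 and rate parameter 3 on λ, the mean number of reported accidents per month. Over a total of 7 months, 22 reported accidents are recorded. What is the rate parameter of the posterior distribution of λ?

10

Total count 22 over total exposure 7 months.
Conjugate update: add total count to the shape and total exposure to the rate, giving Gamma(38, 10).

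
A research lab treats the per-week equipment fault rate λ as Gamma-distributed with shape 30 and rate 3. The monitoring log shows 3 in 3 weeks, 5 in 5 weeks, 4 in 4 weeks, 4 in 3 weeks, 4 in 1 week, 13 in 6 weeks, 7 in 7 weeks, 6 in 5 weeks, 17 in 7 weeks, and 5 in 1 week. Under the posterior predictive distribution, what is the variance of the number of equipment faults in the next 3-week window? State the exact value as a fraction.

1568/225

Total count: 3 + 5 + 4 + 4 + 4 + 13 + 7 + 6 + 17 + 5 = 68.
Total exposure: 3 + 5 + 4 + 3 + 1 + 6 + 7 + 5 + 7 + 1 = 42 weeks.
Conjugate update: add total count to the shape and total exposure to the rate, giving Gamma(98, 45).
The posterior predictive for a window of length T is Negative Binomial with variance T·α'·(β'+T)/β'² = 3·98·48/2025 = 1568/225.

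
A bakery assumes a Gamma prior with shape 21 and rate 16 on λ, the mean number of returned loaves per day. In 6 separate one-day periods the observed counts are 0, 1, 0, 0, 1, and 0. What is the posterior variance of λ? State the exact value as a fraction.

23/484

Total count: 0 + 1 + 0 + 0 + 1 + 0 = 2.
Total exposure: 6 days.
Gamma(α, β) with Poisson data over total exposure Σt gives posterior Gamma(α+Σx, β+Σt) = Gamma(23, 22).
Posterior variance = α'/β'² = 23/484.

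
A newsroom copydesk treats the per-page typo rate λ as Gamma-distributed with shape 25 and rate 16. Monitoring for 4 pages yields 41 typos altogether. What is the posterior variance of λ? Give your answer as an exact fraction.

Total count 41 over total exposure 4 pages.
Posterior: α' = 25 + 41 = 66, β' = 16 + 4 = 20.
Posterior variance = α'/β'² = 66/400 = 33/200.

33/200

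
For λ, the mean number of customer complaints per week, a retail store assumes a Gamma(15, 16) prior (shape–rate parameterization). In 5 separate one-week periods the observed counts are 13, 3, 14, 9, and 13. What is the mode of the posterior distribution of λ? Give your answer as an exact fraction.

Total count: 13 + 3 + 14 + 9 + 13 = 52.
Total exposure: 5 weeks.
Gamma(α, β) with Poisson data over total exposure Σt gives posterior Gamma(α+Σx, β+Σt) = Gamma(67, 21).
Posterior mode = (α'−1)/β' = 66/21 = 22/7.

22/7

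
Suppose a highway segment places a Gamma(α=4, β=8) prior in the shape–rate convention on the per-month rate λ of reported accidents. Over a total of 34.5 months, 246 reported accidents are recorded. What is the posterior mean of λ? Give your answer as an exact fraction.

100/17

Total count 246 over total exposure 34.5 months.
Posterior: α' = 4 + 246 = 250, β' = 8 + 34.5 = 85/2.
Posterior mean = α'/β' = 250/(85/2) = 100/17.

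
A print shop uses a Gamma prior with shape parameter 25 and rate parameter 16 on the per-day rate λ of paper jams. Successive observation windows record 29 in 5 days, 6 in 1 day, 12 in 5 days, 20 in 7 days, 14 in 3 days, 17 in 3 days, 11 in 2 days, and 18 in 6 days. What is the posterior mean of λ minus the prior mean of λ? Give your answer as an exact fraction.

Total count: 29 + 6 + 12 + 20 + 14 + 17 + 11 + 18 = 127.
Total exposure: 5 + 1 + 5 + 7 + 3 + 3 + 2 + 6 = 32 days.
The Gamma prior is conjugate for the Poisson rate, so λ | data ~ Gamma(25+127, 16+32) = Gamma(152, 48).
Posterior mean = 152/48 = 19/6; prior mean = 25/16 = 25/16. Difference = 19/6 − 25/16 = 77/48.

77/48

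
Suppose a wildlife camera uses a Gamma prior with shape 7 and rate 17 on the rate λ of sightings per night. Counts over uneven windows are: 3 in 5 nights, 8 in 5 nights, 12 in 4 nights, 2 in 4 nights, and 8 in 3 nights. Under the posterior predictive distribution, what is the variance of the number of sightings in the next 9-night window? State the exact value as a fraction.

Total count: 3 + 8 + 12 + 2 + 8 = 33.
Total exposure: 5 + 5 + 4 + 4 + 3 = 21 nights.
Posterior: α' = 7 + 33 = 40, β' = 17 + 21 = 38.
The posterior predictive for a window of length T is Negative Binomial with variance T·α'·(β'+T)/β'² = 9·40·47/1444 = 4230/361.

4230/361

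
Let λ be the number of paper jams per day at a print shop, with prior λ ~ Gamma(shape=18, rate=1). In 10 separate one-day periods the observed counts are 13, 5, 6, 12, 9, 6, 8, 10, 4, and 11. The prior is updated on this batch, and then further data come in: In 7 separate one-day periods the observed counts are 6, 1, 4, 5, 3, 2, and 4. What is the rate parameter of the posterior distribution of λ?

18

Total count: 13 + 5 + 6 + 12 + 9 + 6 + 8 + 10 + 4 + 11 = 84.
Total exposure: 10 days.
After the first batch: Gamma(18 + 84, 1 + 10) = Gamma(102, 11).
Total count: 6 + 1 + 4 + 5 + 3 + 2 + 4 = 25.
Total exposure: 7 days.
After the second batch: Gamma(102 + 25, 11 + 7) = Gamma(127, 18).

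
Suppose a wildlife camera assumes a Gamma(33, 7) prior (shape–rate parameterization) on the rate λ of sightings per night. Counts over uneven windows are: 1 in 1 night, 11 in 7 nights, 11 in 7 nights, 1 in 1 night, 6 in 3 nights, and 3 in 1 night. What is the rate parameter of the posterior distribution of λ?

27

Total count: 1 + 11 + 11 + 1 + 6 + 3 = 33.
Total exposure: 1 + 7 + 7 + 1 + 3 + 1 = 20 nights.
Posterior: α' = 33 + 33 = 66, β' = 7 + 20 = 27.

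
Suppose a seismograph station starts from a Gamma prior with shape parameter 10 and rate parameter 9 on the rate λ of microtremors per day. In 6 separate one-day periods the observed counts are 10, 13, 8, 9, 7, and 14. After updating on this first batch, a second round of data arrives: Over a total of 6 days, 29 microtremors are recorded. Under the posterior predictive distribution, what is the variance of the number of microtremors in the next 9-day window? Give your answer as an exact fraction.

Total count: 10 + 13 + 8 + 9 + 7 + 14 = 61.
Total exposure: 6 days.
After the first batch: Gamma(10 + 61, 9 + 6) = Gamma(71, 15).
Total count 29 over total exposure 6 days.
After the second batch: Gamma(71 + 29, 15 + 6) = Gamma(100, 21).
The posterior predictive for a window of length T is Negative Binomial with variance T·α'·(β'+T)/β'² = 9·100·30/441 = 3000/49.

3000/49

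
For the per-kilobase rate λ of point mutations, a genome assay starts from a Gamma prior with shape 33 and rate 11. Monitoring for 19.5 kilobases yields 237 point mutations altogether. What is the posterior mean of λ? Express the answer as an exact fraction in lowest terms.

540/61

Total count 237 over total exposure 19.5 kilobases.
The Gamma prior is conjugate for the Poisson rate, so λ | data ~ Gamma(33+237, 11+19.5) = Gamma(270, 61/2).
Posterior mean = α'/β' = 270/(61/2) = 540/61.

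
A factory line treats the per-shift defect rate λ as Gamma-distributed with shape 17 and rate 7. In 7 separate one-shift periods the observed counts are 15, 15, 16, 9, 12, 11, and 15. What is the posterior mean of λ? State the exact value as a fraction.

Total count: 15 + 15 + 16 + 9 + 12 + 11 + 15 = 93.
Total exposure: 7 shifts.
Posterior: α' = 17 + 93 = 110, β' = 7 + 7 = 14.
Posterior mean = α'/β' = 110/14 = 55/7.

55/7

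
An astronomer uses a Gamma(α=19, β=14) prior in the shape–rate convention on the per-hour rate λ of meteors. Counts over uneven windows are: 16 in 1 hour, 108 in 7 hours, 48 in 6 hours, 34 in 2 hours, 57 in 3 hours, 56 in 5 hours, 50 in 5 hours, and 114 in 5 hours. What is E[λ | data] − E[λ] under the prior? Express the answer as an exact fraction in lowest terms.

Total count: 16 + 108 + 48 + 34 + 57 + 56 + 50 + 114 = 483.
Total exposure: 1 + 7 + 6 + 2 + 3 + 5 + 5 + 5 = 34 hours.
By Gamma–Poisson conjugacy, the posterior is Gamma(α + Σx, β + Σt) = Gamma(19 + 483, 14 + 34) = Gamma(502, 48).
Posterior mean = 502/48 = 251/24; prior mean = 19/14 = 19/14. Difference = 251/24 − 19/14 = 1529/168.

1529/168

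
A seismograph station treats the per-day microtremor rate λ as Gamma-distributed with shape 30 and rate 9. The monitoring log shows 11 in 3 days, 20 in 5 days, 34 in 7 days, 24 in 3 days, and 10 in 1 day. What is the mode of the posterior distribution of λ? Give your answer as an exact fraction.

Total count: 11 + 20 + 34 + 24 + 10 = 99.
Total exposure: 3 + 5 + 7 + 3 + 1 = 19 days.
Posterior: α' = 30 + 99 = 129, β' = 9 + 19 = 28.
Posterior mode = (α'−1)/β' = 128/28 = 32/7.

32/7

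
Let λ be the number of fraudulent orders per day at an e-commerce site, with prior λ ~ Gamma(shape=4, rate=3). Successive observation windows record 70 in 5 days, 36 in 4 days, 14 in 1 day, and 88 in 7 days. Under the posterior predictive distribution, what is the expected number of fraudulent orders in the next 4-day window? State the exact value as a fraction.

Total count: 70 + 36 + 14 + 88 = 208.
Total exposure: 5 + 4 + 1 + 7 = 17 days.
The Gamma prior is conjugate for the Poisson rate, so λ | data ~ Gamma(4+208, 3+17) = Gamma(212, 20).
Predictive mean over a 4-day window = T·E[λ|data] = 4·212/20 = 212/5.

212/5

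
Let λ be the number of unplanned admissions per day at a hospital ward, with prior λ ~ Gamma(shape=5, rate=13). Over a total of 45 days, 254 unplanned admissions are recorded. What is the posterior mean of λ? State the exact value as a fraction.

Total count 254 over total exposure 45 days.
Conjugate update: add total count to the shape and total exposure to the rate, giving Gamma(259, 58).
Posterior mean = α'/β' = 259/58.

259/58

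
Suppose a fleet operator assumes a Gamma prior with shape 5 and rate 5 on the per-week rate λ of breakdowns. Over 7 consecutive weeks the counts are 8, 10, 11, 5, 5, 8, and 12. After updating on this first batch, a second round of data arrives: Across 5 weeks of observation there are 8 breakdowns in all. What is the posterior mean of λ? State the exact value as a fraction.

72/17

Total count: 8 + 10 + 11 + 5 + 5 + 8 + 12 = 59.
Total exposure: 7 weeks.
After the first batch: Gamma(5 + 59, 5 + 7) = Gamma(64, 12).
Total count 8 over total exposure 5 weeks.
After the second batch: Gamma(64 + 8, 12 + 5) = Gamma(72, 17).
Posterior mean = α'/β' = 72/17.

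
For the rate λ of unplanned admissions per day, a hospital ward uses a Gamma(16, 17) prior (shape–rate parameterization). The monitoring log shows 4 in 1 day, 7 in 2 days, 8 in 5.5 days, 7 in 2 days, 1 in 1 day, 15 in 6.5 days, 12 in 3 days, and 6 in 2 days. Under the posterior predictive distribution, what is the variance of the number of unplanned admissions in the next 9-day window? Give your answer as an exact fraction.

8379/400

Total count: 4 + 7 + 8 + 7 + 1 + 15 + 12 + 6 = 60.
Total exposure: 1 + 2 + 5.5 + 2 + 1 + 6.5 + 3 + 2 = 23 days.
Posterior: α' = 16 + 60 = 76, β' = 17 + 23 = 40.
The posterior predictive for a window of length T is Negative Binomial with variance T·α'·(β'+T)/β'² = 9·76·49/1600 = 8379/400.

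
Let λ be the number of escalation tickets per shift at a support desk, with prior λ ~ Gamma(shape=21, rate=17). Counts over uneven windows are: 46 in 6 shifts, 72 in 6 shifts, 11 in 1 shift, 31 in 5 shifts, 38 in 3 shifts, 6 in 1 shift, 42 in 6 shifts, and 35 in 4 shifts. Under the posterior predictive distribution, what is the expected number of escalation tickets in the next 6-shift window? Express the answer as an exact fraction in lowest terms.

Total count: 46 + 72 + 11 + 31 + 38 + 6 + 42 + 35 = 281.
Total exposure: 6 + 6 + 1 + 5 + 3 + 1 + 6 + 4 = 32 shifts.
Conjugate update: add total count to the shape and total exposure to the rate, giving Gamma(302, 49).
Predictive mean over a 6-shift window = T·E[λ|data] = 6·302/49 = 1812/49.

1812/49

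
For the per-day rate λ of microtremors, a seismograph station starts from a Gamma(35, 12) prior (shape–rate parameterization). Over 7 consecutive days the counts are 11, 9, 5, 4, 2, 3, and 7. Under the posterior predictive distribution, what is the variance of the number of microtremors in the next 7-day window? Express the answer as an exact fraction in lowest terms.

728/19

Total count: 11 + 9 + 5 + 4 + 2 + 3 + 7 = 41.
Total exposure: 7 days.
Posterior: α' = 35 + 41 = 76, β' = 12 + 7 = 19.
The posterior predictive for a window of length T is Negative Binomial with variance T·α'·(β'+T)/β'² = 7·76·26/361 = 728/19.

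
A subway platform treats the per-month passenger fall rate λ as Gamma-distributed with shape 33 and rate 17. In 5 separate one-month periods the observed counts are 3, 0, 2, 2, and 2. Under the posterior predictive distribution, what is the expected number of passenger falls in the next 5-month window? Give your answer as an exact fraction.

Total count: 3 + 0 + 2 + 2 + 2 = 9.
Total exposure: 5 months.
Posterior: α' = 33 + 9 = 42, β' = 17 + 5 = 22.
Predictive mean over a 5-month window = T·E[λ|data] = 5·42/22 = 105/11.

105/11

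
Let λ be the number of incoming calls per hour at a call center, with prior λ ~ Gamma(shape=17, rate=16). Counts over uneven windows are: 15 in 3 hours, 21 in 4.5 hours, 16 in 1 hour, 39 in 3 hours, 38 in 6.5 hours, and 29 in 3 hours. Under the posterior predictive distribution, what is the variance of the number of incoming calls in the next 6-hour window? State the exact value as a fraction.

45150/1369

Total count: 15 + 21 + 16 + 39 + 38 + 29 = 158.
Total exposure: 3 + 4.5 + 1 + 3 + 6.5 + 3 = 21 hours.
Gamma(α, β) with Poisson data over total exposure Σt gives posterior Gamma(α+Σx, β+Σt) = Gamma(175, 37).
The posterior predictive for a window of length T is Negative Binomial with variance T·α'·(β'+T)/β'² = 6·175·43/1369 = 45150/1369.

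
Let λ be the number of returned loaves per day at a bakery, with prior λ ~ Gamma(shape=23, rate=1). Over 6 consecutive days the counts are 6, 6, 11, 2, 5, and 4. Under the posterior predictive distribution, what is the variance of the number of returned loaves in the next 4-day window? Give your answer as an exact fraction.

Total count: 6 + 6 + 11 + 2 + 5 + 4 = 34.
Total exposure: 6 days.
Gamma(α, β) with Poisson data over total exposure Σt gives posterior Gamma(α+Σx, β+Σt) = Gamma(57, 7).
The posterior predictive for a window of length T is Negative Binomial with variance T·α'·(β'+T)/β'² = 4·57·11/49 = 2508/49.

2508/49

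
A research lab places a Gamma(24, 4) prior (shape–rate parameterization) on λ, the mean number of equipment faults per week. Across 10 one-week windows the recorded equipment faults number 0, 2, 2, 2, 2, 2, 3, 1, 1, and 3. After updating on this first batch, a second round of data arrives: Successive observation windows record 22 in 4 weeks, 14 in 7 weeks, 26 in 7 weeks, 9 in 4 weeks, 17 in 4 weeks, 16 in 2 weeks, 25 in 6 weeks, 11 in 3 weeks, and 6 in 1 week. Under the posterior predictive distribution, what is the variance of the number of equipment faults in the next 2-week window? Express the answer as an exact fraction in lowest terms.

1269/169

Total count: 0 + 2 + 2 + 2 + 2 + 2 + 3 + 1 + 1 + 3 = 18.
Total exposure: 10 weeks.
After the first batch: Gamma(24 + 18, 4 + 10) = Gamma(42, 14).
Total count: 22 + 14 + 26 + 9 + 17 + 16 + 25 + 11 + 6 = 146.
Total exposure: 4 + 7 + 7 + 4 + 4 + 2 + 6 + 3 + 1 = 38 weeks.
After the second batch: Gamma(42 + 146, 14 + 38) = Gamma(188, 52).
The posterior predictive for a window of length T is Negative Binomial with variance T·α'·(β'+T)/β'² = 2·188·54/2704 = 1269/169.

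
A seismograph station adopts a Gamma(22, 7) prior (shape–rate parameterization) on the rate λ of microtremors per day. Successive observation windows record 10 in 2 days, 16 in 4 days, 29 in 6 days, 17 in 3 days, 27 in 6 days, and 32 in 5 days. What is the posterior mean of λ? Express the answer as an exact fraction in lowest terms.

51/11

Total count: 10 + 16 + 29 + 17 + 27 + 32 = 131.
Total exposure: 2 + 4 + 6 + 3 + 6 + 5 = 26 days.
Conjugate update: add total count to the shape and total exposure to the rate, giving Gamma(153, 33).
Posterior mean = α'/β' = 153/33 = 51/11.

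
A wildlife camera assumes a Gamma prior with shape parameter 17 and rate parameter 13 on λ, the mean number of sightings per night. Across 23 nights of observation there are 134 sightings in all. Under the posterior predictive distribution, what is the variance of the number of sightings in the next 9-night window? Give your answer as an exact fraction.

755/16

Total count 134 over total exposure 23 nights.
Conjugate update: add total count to the shape and total exposure to the rate, giving Gamma(151, 36).
The posterior predictive for a window of length T is Negative Binomial with variance T·α'·(β'+T)/β'² = 9·151·45/1296 = 755/16.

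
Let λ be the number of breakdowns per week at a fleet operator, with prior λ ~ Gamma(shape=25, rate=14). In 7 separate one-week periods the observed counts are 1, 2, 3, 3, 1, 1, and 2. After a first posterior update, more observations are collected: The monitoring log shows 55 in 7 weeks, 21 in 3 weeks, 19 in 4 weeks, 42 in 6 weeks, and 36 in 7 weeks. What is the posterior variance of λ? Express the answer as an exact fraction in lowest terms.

211/2304

Total count: 1 + 2 + 3 + 3 + 1 + 1 + 2 = 13.
Total exposure: 7 weeks.
After the first batch: Gamma(25 + 13, 14 + 7) = Gamma(38, 21).
Total count: 55 + 21 + 19 + 42 + 36 = 173.
Total exposure: 7 + 3 + 4 + 6 + 7 = 27 weeks.
After the second batch: Gamma(38 + 173, 21 + 27) = Gamma(211, 48).
Posterior variance = α'/β'² = 211/2304.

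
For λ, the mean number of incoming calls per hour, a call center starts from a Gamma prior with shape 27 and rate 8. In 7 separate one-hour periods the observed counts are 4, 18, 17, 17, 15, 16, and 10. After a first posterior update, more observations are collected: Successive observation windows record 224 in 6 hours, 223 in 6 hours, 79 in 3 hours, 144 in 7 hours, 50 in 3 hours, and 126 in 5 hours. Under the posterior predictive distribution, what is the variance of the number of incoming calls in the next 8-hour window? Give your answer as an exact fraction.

82256/405

Total count: 4 + 18 + 17 + 17 + 15 + 16 + 10 = 97.
Total exposure: 7 hours.
After the first batch: Gamma(27 + 97, 8 + 7) = Gamma(124, 15).
Total count: 224 + 223 + 79 + 144 + 50 + 126 = 846.
Total exposure: 6 + 6 + 3 + 7 + 3 + 5 = 30 hours.
After the second batch: Gamma(124 + 846, 15 + 30) = Gamma(970, 45).
The posterior predictive for a window of length T is Negative Binomial with variance T·α'·(β'+T)/β'² = 8·970·53/2025 = 82256/405.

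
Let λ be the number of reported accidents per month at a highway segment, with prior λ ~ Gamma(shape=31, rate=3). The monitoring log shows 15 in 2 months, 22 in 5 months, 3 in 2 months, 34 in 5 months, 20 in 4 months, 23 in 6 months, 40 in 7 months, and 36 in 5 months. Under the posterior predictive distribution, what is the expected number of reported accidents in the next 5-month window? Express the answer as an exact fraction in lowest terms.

Total count: 15 + 22 + 3 + 34 + 20 + 23 + 40 + 36 = 193.
Total exposure: 2 + 5 + 2 + 5 + 4 + 6 + 7 + 5 = 36 months.
The Gamma prior is conjugate for the Poisson rate, so λ | data ~ Gamma(31+193, 3+36) = Gamma(224, 39).
Predictive mean over a 5-month window = T·E[λ|data] = 5·224/39 = 1120/39.

1120/39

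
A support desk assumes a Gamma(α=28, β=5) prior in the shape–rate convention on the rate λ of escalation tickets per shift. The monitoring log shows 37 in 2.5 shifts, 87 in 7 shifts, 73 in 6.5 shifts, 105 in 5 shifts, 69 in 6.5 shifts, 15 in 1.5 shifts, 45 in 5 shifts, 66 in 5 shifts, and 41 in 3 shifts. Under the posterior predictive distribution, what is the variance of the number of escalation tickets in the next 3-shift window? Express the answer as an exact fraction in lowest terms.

84900/2209

Total count: 37 + 87 + 73 + 105 + 69 + 15 + 45 + 66 + 41 = 538.
Total exposure: 2.5 + 7 + 6.5 + 5 + 6.5 + 1.5 + 5 + 5 + 3 = 42 shifts.
By Gamma–Poisson conjugacy, the posterior is Gamma(α + Σx, β + Σt) = Gamma(28 + 538, 5 + 42) = Gamma(566, 47).
The posterior predictive for a window of length T is Negative Binomial with variance T·α'·(β'+T)/β'² = 3·566·50/2209 = 84900/2209.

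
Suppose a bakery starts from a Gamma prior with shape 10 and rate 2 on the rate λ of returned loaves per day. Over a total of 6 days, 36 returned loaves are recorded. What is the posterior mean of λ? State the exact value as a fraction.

23/4

Total count 36 over total exposure 6 days.
The Gamma prior is conjugate for the Poisson rate, so λ | data ~ Gamma(10+36, 2+6) = Gamma(46, 8).
Posterior mean = α'/β' = 46/8 = 23/4.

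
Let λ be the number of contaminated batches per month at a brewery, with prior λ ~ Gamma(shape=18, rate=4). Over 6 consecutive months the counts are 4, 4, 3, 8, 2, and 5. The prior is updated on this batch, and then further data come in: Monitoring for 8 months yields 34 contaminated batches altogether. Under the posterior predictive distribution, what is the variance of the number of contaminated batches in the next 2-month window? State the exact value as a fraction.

Total count: 4 + 4 + 3 + 8 + 2 + 5 = 26.
Total exposure: 6 months.
After the first batch: Gamma(18 + 26, 4 + 6) = Gamma(44, 10).
Total count 34 over total exposure 8 months.
After the second batch: Gamma(44 + 34, 10 + 8) = Gamma(78, 18).
The posterior predictive for a window of length T is Negative Binomial with variance T·α'·(β'+T)/β'² = 2·78·20/324 = 260/27.

260/27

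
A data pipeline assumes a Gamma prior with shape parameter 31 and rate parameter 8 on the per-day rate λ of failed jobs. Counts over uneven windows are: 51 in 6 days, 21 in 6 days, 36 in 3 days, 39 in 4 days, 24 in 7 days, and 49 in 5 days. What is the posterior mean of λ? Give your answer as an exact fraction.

Total count: 51 + 21 + 36 + 39 + 24 + 49 = 220.
Total exposure: 6 + 6 + 3 + 4 + 7 + 5 = 31 days.
Conjugate update: add total count to the shape and total exposure to the rate, giving Gamma(251, 39).
Posterior mean = α'/β' = 251/39.

251/39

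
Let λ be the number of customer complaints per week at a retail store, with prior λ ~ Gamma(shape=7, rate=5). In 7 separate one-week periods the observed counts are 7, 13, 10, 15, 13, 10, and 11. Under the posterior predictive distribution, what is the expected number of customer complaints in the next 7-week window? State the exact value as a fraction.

301/6

Total count: 7 + 13 + 10 + 15 + 13 + 10 + 11 = 79.
Total exposure: 7 weeks.
Conjugate update: add total count to the shape and total exposure to the rate, giving Gamma(86, 12).
Predictive mean over a 7-week window = T·E[λ|data] = 7·86/12 = 301/6.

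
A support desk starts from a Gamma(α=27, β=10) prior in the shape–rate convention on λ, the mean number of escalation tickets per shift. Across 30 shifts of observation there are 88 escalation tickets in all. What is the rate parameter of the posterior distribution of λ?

40

Total count 88 over total exposure 30 shifts.
Posterior: α' = 27 + 88 = 115, β' = 10 + 30 = 40.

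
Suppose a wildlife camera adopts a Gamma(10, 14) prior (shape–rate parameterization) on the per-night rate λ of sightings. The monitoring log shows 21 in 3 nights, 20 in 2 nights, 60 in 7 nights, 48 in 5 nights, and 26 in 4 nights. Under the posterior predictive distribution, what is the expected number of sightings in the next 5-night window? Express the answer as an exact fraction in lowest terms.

Total count: 21 + 20 + 60 + 48 + 26 = 175.
Total exposure: 3 + 2 + 7 + 5 + 4 = 21 nights.
By Gamma–Poisson conjugacy, the posterior is Gamma(α + Σx, β + Σt) = Gamma(10 + 175, 14 + 21) = Gamma(185, 35).
Predictive mean over a 5-night window = T·E[λ|data] = 5·185/35 = 185/7.

185/7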